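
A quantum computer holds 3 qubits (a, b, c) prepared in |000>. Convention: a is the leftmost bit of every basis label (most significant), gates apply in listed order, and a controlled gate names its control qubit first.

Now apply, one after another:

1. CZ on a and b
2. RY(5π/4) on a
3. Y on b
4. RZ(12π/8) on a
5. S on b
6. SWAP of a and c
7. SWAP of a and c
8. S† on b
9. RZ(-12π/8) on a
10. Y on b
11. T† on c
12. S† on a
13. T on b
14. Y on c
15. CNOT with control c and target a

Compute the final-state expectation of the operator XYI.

In the final state, XYI has expectation 0. Key observation: gates 3-10 undo each other exactly, leaving only the rest of the circuit to track.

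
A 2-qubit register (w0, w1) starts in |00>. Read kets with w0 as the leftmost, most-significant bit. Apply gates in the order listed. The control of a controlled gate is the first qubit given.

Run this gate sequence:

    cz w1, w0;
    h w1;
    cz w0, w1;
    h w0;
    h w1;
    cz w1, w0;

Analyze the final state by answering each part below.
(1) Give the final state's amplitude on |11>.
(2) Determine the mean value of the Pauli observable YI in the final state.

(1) The final state's coefficient on |11> equals 0.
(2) The observable YI averages to 0.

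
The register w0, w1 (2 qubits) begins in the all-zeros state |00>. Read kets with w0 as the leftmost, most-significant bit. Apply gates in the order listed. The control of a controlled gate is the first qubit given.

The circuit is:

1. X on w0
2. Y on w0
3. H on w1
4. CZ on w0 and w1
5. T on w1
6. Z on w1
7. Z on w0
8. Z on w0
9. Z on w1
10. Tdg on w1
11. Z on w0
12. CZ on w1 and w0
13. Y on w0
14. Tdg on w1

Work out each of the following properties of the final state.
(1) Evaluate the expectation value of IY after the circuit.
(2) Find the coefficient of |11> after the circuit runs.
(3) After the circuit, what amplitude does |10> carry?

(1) In the final state, IY has expectation -sqrt(2)/2. Key observation: gates 5-10 undo each other exactly, leaving only the rest of the circuit to track.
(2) The final state's coefficient on |11> equals -sqrt(2)*exp(3*I*pi/4)/2.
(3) |10> carries amplitude sqrt(2)/2 in the final state.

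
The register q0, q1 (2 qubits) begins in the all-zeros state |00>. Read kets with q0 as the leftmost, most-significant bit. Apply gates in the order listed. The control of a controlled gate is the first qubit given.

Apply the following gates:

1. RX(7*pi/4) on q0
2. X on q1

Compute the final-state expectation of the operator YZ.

The expectation value of YZ is -sqrt(2)/2.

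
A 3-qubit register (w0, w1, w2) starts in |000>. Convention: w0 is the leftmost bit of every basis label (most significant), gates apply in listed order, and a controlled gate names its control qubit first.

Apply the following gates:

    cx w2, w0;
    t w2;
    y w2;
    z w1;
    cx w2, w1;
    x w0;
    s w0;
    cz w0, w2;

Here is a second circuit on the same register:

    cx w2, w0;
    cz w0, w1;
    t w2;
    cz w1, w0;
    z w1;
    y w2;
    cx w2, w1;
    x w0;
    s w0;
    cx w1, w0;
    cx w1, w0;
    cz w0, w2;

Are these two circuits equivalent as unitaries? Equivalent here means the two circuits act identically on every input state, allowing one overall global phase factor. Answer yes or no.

Yes: on every input state the two circuits agree up to one overall phase factor.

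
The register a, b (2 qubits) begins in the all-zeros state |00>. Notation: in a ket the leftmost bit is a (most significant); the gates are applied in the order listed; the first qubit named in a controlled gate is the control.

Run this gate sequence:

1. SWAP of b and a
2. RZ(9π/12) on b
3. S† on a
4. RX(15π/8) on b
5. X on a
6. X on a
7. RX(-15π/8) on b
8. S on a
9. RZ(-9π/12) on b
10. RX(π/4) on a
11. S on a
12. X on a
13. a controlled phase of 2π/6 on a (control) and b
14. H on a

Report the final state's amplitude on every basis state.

The resulting statevector has amplitude sqrt(2)*sqrt(1/2 - sqrt(2)/4)*sin(pi/16)**2/2 + sqrt(2)*sqrt(sqrt(2)/4 + 1/2)*sin(pi/16)**2/2 + sqrt(2)*sqrt(1/2 - sqrt(2)/4)*cos(pi/16)**2/2 + sqrt(2)*sqrt(sqrt(2)/4 + 1/2)*cos(pi/16)**2/2 on |00>, 0 on |01>, -sqrt(2)*sqrt(sqrt(2)/4 + 1/2)*cos(pi/16)**2/2 - sqrt(2)*sqrt(sqrt(2)/4 + 1/2)*sin(pi/16)**2/2 + sqrt(2)*sqrt(1/2 - sqrt(2)/4)*sin(pi/16)**2/2 + sqrt(2)*sqrt(1/2 - sqrt(2)/4)*cos(pi/16)**2/2 on |10>, 0 on |11>.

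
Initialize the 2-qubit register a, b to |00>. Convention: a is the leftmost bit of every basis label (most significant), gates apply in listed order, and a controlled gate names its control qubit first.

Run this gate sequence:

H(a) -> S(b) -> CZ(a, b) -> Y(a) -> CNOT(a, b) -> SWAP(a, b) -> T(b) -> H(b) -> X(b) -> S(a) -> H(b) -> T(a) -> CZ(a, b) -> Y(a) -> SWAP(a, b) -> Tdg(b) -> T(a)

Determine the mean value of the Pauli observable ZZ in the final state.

The observable ZZ averages to -1.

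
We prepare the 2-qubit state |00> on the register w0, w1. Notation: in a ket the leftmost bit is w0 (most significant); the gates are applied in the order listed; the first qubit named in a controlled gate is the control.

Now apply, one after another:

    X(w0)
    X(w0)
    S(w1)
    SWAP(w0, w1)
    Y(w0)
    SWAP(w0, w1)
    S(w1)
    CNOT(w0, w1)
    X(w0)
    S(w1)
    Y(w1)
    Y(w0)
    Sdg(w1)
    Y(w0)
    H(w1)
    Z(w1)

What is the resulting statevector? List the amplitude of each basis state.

After the circuit, the state carries amplitude 0 on |00>, 0 on |01>, -sqrt(2)/2 on |10>, sqrt(2)/2 on |11>.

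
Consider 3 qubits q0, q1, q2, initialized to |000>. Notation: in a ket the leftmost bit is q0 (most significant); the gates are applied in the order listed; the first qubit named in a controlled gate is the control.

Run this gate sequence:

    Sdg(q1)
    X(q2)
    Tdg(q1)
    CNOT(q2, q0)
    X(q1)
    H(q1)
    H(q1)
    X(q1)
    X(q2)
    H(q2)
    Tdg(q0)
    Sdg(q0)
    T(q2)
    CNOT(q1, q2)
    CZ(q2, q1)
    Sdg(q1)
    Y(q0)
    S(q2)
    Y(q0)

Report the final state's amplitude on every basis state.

The resulting statevector has amplitude -sqrt(2)*exp(I*pi/4)/2 on |100>, sqrt(2)/2 on |101>, and 0 on every other basis state. Key observation: gates 5-8 undo each other exactly, leaving only the rest of the circuit to track.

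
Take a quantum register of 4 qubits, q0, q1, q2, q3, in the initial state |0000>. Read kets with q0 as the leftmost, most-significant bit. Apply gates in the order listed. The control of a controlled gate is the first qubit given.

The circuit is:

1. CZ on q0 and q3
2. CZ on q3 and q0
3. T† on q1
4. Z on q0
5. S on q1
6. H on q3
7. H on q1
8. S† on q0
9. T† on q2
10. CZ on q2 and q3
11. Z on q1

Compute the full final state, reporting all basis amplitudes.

After the circuit, the state carries amplitude 1/2 on |0000>, 1/2 on |0001>, -1/2 on |0100>, -1/2 on |0101>, and 0 on every other basis state.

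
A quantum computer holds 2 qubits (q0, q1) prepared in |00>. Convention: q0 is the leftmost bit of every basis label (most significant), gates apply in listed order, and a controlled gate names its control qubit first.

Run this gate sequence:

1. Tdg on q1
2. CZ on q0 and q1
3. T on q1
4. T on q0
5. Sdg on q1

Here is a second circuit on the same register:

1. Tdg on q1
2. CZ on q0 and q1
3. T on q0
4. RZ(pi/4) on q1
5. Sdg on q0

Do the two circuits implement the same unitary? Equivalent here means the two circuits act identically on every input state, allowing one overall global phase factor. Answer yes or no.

No: there is an input state on which the two circuits produce genuinely different outputs (not merely differing by a phase).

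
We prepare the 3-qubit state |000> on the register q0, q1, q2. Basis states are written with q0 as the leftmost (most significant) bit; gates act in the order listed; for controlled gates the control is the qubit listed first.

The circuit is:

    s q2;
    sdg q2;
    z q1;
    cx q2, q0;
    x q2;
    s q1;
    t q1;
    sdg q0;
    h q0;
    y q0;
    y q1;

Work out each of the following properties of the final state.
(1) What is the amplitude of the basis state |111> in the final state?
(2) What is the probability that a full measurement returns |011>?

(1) The final state's coefficient on |111> equals -sqrt(2)/2.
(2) A full measurement returns |011> with probability 1/2.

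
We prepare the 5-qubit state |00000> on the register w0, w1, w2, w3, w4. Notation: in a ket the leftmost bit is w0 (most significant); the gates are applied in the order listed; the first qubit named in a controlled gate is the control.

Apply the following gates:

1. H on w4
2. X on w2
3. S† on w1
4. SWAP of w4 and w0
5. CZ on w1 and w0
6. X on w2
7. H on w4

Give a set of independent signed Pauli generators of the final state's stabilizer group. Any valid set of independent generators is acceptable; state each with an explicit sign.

The final state is stabilized by the group generated by +XIIII, +IIIIX, +IZIII, +IIZII, +IIIZI; other independent generating sets are equally valid.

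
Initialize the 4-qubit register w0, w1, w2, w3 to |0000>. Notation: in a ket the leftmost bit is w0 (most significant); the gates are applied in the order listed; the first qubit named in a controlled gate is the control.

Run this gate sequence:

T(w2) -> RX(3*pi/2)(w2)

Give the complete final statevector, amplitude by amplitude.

The final amplitudes are -sqrt(2)/2 on |0000>, -sqrt(2)*I/2 on |0010>, and 0 on every other basis state.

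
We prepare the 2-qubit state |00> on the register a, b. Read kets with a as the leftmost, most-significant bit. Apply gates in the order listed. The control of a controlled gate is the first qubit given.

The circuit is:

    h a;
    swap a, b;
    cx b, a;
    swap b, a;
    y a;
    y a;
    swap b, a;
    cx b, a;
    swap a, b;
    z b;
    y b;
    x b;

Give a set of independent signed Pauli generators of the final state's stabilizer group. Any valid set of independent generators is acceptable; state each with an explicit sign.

The final state is stabilized by the group generated by +XI, +IZ; other independent generating sets are equally valid. Key observation: the block from step 2 through step 9 cancels to the identity and can be dropped.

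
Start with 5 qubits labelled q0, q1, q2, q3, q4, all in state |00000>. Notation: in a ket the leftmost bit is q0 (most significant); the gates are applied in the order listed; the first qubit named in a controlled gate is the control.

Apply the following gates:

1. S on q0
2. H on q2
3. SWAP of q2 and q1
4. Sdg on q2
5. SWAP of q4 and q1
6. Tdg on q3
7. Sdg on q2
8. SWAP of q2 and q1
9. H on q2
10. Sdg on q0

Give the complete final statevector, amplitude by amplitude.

The final amplitudes are 1/2 on |00000>, 1/2 on |00001>, 1/2 on |00100>, 1/2 on |00101>, and 0 on every other basis state.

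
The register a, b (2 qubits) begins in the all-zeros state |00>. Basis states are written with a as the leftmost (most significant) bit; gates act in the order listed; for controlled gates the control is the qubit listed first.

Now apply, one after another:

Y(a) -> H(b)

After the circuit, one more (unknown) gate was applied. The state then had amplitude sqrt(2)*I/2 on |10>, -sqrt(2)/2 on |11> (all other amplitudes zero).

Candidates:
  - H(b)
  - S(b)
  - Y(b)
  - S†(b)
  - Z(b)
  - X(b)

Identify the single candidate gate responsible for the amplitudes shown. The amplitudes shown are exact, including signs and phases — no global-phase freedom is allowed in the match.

The unique candidate consistent with the amplitudes is S(b).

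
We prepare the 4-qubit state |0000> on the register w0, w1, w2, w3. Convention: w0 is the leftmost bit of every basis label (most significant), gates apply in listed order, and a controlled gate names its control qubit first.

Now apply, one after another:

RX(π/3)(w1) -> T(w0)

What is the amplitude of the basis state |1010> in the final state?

The final state's coefficient on |1010> equals 0.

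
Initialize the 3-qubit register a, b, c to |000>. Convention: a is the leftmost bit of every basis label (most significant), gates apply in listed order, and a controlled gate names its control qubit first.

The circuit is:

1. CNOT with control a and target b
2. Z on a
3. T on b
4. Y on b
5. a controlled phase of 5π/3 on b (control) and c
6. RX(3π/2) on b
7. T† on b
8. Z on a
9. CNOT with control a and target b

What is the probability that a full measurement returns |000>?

The probability of measuring |000> is 1/2.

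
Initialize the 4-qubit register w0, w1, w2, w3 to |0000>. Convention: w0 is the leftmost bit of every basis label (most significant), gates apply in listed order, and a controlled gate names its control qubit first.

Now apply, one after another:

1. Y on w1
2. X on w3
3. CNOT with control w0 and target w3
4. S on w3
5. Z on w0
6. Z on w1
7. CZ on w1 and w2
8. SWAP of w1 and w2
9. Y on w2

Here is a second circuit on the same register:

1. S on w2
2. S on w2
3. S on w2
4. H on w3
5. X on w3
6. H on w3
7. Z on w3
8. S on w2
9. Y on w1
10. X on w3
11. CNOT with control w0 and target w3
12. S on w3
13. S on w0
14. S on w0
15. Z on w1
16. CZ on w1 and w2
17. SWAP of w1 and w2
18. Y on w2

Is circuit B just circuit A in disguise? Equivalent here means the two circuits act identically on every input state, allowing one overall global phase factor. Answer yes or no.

Yes: on every input state the two circuits agree up to one overall phase factor.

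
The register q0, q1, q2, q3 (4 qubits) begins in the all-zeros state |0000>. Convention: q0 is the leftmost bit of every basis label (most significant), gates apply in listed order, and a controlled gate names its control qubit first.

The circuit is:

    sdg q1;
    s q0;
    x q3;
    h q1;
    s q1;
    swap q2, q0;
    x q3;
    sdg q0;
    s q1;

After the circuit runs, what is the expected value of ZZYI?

The observable ZZYI averages to 0.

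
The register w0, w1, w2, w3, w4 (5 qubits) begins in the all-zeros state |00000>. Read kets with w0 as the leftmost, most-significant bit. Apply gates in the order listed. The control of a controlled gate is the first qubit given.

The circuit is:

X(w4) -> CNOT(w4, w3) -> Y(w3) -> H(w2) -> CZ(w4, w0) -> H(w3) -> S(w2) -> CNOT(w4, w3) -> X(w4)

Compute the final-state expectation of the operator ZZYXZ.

The expectation value of ZZYXZ is 1.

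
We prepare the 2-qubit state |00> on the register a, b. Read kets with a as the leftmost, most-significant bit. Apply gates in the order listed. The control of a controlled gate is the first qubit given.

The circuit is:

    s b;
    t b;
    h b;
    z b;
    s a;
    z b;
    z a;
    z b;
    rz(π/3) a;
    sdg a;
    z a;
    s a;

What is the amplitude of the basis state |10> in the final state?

|10> carries amplitude 0 in the final state.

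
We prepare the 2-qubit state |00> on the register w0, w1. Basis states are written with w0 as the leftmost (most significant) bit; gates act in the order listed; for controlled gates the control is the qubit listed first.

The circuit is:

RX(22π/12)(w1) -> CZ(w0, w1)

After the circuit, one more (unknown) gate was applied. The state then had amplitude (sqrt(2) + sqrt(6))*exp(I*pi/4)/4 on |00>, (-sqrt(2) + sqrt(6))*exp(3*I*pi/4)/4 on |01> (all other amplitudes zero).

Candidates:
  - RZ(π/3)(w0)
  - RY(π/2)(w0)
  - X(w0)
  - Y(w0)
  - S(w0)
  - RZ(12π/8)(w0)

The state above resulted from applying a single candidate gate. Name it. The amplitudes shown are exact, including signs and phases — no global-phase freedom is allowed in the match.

The unique candidate consistent with the amplitudes is RZ(12π/8)(w0).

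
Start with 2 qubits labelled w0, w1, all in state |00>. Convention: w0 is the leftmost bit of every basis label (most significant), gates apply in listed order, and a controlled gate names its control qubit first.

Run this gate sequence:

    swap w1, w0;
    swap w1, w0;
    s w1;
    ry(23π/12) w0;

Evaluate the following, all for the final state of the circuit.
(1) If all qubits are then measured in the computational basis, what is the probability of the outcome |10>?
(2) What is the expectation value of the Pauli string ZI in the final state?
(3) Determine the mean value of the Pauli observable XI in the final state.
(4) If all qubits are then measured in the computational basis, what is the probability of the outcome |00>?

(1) The probability of measuring |10> is -sqrt(6)/8 - sqrt(2)/8 + 1/2.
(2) The observable ZI averages to sqrt(2)/4 + sqrt(6)/4.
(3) In the final state, XI has expectation -sqrt(6)/4 + sqrt(2)/4.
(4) A full measurement returns |00> with probability sqrt(2)/8 + sqrt(6)/8 + 1/2.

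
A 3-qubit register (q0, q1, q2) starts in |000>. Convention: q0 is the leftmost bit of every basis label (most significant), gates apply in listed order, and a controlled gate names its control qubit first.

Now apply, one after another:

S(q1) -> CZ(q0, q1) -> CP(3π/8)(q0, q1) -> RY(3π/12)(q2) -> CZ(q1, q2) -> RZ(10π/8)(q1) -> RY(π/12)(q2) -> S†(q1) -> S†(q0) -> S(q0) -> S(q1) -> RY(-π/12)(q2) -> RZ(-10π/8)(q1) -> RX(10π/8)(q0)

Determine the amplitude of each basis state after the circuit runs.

After the circuit, the state carries amplitude -sqrt(2)/4 on |000>, -1/2 + sqrt(2)/4 on |001>, 0 on |010>, 0 on |011>, I*(-2 - sqrt(2))/4 on |100>, -sqrt(2)*I/4 on |101>, 0 on |110>, 0 on |111>. Key observation: gates 6-13 undo each other exactly, leaving only the rest of the circuit to track.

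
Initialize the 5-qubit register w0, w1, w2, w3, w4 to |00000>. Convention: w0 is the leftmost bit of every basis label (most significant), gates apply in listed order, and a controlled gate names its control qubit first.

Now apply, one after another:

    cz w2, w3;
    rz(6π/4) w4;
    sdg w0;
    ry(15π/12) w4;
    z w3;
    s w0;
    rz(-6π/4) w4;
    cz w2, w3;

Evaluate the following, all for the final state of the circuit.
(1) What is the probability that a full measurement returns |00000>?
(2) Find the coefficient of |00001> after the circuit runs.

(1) The probability of measuring |00000> is 1/2 - sqrt(2)/4.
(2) The final state's coefficient on |00001> equals I*sqrt(sqrt(2) + 2)/2.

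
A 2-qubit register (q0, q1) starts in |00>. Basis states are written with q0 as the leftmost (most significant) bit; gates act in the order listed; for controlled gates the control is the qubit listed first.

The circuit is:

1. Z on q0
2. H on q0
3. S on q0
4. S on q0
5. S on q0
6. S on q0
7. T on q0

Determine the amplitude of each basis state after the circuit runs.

The resulting statevector has amplitude sqrt(2)/2 on |00>, 0 on |01>, sqrt(2)*exp(I*pi/4)/2 on |10>, 0 on |11>. Key observation: the block from step 3 through step 6 cancels to the identity and can be dropped.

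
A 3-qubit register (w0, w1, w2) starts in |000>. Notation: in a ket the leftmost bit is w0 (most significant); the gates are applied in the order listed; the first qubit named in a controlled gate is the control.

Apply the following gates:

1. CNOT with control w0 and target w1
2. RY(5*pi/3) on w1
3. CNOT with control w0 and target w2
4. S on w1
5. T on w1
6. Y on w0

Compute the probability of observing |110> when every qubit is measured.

A full measurement returns |110> with probability 1/4.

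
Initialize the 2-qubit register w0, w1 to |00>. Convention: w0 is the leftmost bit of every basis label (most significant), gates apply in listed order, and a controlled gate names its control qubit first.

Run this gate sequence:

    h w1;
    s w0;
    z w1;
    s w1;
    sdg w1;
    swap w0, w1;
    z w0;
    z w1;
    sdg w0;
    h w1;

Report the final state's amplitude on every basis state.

The final amplitudes are 1/2 on |00>, 1/2 on |01>, -I/2 on |10>, -I/2 on |11>.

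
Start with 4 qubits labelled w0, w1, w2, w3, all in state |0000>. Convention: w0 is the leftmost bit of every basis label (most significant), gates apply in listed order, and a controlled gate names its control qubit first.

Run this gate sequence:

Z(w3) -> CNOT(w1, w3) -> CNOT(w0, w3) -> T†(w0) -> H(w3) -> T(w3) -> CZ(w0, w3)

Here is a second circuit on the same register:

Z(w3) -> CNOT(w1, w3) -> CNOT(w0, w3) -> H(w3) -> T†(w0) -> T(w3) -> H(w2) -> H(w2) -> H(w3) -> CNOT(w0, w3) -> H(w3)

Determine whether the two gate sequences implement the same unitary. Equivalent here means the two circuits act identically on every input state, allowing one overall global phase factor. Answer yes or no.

Yes: on every input state the two circuits agree up to one overall phase factor.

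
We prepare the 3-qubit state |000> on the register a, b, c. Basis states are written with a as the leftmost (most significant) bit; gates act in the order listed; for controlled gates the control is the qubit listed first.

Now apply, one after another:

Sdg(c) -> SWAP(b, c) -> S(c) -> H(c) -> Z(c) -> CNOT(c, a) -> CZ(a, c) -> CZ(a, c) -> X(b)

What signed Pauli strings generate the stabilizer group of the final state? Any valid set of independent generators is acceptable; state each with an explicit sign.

The final state is stabilized by the group generated by -XIX, +ZIZ, -IZI; other independent generating sets are equally valid.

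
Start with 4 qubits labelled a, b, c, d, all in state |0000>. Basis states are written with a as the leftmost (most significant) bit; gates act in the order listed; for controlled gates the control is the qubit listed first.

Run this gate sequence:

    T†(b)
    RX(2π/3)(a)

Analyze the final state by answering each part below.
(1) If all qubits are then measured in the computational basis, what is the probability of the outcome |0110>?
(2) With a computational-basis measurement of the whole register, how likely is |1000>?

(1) Outcome |0110> occurs with probability 0.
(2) The probability of measuring |1000> is 3/4.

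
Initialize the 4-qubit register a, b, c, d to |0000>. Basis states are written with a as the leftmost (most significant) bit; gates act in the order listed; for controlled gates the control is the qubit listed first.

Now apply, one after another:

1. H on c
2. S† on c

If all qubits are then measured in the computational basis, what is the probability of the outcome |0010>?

Outcome |0010> occurs with probability 1/2.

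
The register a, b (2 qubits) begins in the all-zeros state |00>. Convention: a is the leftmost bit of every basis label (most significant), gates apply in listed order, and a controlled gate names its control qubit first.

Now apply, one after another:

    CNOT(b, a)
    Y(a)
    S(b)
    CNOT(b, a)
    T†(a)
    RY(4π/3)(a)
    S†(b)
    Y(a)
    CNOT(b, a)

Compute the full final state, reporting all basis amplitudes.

The final amplitudes are exp(3*I*pi/4)/2 on |00>, 0 on |01>, -sqrt(3)*exp(3*I*pi/4)/2 on |10>, 0 on |11>.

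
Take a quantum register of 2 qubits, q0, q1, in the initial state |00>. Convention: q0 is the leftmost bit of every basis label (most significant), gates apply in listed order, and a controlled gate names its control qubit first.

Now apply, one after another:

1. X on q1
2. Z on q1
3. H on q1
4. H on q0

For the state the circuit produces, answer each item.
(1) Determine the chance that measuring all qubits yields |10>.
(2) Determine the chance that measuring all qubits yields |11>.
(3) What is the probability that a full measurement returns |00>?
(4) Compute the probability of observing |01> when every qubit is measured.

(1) The probability of measuring |10> is 1/4.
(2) The probability of measuring |11> is 1/4.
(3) The probability of measuring |00> is 1/4.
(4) A full measurement returns |01> with probability 1/4.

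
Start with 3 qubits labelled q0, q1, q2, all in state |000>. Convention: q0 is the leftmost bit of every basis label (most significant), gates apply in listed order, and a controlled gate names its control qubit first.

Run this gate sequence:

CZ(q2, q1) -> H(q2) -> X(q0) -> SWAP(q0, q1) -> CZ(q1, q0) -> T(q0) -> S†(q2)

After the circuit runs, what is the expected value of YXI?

The expectation value of YXI is 0.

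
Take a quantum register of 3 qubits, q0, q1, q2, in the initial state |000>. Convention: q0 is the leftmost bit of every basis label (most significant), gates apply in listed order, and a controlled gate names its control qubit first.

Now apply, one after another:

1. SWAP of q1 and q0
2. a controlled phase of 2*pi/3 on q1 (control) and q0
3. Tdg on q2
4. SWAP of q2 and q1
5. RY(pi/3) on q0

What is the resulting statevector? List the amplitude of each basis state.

The resulting statevector has amplitude sqrt(3)/2 on |000>, 1/2 on |100>, and 0 on every other basis state.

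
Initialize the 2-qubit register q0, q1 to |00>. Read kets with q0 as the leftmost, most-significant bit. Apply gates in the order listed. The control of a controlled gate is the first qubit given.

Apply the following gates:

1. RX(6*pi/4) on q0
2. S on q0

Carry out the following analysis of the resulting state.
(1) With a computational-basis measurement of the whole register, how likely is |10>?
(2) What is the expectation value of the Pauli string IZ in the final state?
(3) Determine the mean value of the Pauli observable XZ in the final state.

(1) A full measurement returns |10> with probability 1/2.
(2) In the final state, IZ has expectation 1.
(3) The observable XZ averages to -1.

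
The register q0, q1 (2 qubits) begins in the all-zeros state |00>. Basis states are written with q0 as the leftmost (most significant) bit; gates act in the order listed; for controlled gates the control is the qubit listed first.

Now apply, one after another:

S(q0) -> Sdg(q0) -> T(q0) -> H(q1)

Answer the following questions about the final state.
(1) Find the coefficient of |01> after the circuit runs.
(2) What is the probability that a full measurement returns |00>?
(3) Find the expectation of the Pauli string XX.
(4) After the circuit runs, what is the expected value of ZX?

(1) The amplitude on |01> is sqrt(2)/2.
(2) Outcome |00> occurs with probability 1/2.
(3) In the final state, XX has expectation 0.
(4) The expectation value of ZX is 1.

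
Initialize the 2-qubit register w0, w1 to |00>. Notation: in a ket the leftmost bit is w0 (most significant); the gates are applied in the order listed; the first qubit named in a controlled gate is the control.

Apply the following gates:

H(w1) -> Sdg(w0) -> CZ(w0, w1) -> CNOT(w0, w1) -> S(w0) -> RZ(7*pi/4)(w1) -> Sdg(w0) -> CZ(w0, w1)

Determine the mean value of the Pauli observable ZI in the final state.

The expectation value of ZI is 1.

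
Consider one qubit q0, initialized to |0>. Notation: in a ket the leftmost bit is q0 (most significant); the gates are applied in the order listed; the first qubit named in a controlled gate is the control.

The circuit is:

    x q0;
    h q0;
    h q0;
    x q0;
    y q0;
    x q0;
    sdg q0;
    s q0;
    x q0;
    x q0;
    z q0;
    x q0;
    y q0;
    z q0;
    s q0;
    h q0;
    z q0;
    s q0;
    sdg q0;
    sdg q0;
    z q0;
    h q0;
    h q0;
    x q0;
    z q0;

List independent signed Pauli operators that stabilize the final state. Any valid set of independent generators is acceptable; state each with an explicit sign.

The final state is stabilized by the group generated by -Y; other independent generating sets are equally valid.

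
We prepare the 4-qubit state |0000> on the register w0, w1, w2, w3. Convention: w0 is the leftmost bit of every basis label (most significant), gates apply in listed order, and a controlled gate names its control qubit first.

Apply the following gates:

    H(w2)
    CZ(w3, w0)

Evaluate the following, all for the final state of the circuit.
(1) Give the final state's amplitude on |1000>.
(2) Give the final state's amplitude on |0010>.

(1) The final state's coefficient on |1000> equals 0.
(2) The amplitude on |0010> is sqrt(2)/2.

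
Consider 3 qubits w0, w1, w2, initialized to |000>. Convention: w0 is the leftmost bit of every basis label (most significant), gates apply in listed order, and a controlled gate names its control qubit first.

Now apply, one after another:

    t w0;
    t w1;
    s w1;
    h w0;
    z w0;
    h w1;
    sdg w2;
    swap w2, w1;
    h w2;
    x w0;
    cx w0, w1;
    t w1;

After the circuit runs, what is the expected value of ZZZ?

The observable ZZZ averages to 1.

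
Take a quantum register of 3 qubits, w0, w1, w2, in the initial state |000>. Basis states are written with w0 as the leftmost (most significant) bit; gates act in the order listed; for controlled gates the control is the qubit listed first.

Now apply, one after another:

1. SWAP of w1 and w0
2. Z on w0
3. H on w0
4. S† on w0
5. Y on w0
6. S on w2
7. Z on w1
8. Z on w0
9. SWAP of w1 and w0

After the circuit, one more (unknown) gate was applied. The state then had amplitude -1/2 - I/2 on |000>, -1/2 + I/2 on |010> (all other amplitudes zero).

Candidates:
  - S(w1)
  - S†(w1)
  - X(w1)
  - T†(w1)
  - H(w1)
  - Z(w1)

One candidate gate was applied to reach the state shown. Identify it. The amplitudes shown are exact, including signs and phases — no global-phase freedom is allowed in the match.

The unique candidate consistent with the amplitudes is H(w1).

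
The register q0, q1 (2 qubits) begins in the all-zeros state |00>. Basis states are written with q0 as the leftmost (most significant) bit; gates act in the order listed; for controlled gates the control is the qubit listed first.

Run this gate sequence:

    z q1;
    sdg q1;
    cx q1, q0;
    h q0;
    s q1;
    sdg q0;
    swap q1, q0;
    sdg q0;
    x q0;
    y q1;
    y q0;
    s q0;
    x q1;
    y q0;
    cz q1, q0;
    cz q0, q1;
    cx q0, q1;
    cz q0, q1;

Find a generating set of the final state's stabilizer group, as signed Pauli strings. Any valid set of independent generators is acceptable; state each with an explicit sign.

The stabilizer group can be generated by +IY, -ZI, among other valid generating sets.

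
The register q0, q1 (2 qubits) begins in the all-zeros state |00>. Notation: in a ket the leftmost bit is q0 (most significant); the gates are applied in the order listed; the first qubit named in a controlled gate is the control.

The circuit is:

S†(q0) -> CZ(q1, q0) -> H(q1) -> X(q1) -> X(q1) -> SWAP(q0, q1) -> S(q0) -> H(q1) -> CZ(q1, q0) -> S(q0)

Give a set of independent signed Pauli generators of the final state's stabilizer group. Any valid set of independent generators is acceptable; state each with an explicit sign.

The final state is stabilized by the group generated by -XZ, +ZX; other independent generating sets are equally valid.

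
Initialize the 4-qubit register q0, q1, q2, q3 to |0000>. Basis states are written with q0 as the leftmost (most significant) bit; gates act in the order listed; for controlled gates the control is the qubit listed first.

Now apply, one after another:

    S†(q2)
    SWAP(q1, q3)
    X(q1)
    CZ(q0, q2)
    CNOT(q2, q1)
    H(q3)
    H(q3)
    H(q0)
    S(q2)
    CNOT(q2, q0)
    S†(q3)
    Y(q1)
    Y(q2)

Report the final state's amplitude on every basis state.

The resulting statevector has amplitude sqrt(2)/2 on |0010>, sqrt(2)/2 on |1010>, and 0 on every other basis state.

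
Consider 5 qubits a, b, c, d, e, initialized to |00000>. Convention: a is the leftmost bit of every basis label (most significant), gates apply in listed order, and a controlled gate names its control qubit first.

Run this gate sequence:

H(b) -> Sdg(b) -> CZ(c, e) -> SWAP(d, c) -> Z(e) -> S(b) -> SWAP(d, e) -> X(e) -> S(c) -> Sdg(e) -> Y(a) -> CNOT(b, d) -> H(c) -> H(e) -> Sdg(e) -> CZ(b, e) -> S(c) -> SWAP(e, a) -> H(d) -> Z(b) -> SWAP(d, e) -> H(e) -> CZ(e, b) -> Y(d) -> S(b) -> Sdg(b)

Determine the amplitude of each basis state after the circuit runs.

After the circuit, the state carries amplitude -sqrt(2)*I/4 on |00000>, sqrt(2)/4 on |00100>, -sqrt(2)*I/4 on |01001>, sqrt(2)/4 on |01101>, sqrt(2)/4 on |10000>, sqrt(2)*I/4 on |10100>, -sqrt(2)/4 on |11001>, -sqrt(2)*I/4 on |11101>, and 0 on every other basis state.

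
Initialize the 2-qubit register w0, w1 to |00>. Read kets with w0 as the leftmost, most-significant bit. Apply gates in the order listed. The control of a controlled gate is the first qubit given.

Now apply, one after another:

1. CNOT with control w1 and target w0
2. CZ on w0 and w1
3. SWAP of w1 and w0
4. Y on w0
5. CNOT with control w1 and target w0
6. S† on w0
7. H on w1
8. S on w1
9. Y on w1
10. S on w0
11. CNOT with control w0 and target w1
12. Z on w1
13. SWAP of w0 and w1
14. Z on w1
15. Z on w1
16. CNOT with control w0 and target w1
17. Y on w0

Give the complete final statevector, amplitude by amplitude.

The final amplitudes are -sqrt(2)/2 on |00>, 0 on |01>, 0 on |10>, -sqrt(2)*I/2 on |11>.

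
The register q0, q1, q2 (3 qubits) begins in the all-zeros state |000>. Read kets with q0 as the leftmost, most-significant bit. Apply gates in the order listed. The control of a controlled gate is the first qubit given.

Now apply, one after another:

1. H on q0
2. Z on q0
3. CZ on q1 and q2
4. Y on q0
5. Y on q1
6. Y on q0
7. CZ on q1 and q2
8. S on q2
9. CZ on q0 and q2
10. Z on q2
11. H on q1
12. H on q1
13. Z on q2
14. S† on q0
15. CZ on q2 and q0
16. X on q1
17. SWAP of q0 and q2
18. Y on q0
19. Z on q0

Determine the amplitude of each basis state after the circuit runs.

The resulting statevector has amplitude sqrt(2)/2 on |100>, sqrt(2)*I/2 on |101>, and 0 on every other basis state. Key observation: the block from step 10 through step 13 cancels to the identity and can be dropped.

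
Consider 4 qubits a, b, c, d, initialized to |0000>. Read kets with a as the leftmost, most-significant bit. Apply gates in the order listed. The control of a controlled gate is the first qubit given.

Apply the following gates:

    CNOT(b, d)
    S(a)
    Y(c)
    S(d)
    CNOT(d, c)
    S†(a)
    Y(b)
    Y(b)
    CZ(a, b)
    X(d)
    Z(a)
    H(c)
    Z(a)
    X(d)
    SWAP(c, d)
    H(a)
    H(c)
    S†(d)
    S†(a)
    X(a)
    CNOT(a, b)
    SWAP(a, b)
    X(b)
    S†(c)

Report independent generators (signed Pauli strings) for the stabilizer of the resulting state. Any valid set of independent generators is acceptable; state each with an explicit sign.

The final state is stabilized by the group generated by -XYII, -IIYI, +IIIY, -ZZII; other independent generating sets are equally valid.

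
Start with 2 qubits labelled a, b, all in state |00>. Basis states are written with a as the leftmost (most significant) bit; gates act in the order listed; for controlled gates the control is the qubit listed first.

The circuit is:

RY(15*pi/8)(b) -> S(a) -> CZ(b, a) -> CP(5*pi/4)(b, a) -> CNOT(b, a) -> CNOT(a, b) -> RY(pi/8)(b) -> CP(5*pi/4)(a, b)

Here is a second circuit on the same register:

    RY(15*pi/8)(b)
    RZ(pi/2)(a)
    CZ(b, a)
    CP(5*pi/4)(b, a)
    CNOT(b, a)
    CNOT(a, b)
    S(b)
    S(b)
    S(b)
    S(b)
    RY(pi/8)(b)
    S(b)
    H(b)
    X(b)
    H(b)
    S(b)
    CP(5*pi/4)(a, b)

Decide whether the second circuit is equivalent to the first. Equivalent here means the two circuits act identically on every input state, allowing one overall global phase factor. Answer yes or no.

Yes — the two circuits implement the same unitary up to a global phase.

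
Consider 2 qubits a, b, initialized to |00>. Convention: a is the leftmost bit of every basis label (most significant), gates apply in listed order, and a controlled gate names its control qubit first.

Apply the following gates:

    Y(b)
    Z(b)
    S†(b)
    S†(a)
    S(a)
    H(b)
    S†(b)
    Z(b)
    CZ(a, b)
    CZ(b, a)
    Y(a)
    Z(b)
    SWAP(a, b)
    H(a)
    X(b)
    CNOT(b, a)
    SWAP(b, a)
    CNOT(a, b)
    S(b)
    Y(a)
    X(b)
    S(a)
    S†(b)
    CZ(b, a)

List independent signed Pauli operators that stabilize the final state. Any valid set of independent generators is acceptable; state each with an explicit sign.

One valid set of independent stabilizer generators is +IY, -ZI (any independent generating set of the same group is equally correct).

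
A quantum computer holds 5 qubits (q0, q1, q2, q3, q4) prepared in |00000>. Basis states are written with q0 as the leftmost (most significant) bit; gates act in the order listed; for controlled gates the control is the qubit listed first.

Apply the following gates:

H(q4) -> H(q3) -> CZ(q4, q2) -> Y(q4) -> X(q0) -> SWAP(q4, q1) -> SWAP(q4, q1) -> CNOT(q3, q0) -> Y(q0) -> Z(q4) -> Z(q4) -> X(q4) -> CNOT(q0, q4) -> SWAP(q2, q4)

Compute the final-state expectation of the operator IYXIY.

The observable IYXIY averages to 0. Key observation: the block from step 6 through step 7 cancels to the identity and can be dropped.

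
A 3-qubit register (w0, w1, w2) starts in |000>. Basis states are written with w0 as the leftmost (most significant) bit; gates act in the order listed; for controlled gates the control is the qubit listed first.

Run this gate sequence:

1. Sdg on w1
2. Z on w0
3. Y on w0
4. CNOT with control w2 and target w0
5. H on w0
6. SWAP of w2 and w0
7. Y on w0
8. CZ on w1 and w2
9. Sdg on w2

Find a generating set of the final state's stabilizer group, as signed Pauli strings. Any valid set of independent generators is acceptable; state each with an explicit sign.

The stabilizer group can be generated by +IIY, -ZII, +IZI, among other valid generating sets.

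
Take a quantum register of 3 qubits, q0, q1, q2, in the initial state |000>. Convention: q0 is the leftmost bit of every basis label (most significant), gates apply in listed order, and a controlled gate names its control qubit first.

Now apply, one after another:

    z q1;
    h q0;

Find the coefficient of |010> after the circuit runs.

The amplitude on |010> is 0.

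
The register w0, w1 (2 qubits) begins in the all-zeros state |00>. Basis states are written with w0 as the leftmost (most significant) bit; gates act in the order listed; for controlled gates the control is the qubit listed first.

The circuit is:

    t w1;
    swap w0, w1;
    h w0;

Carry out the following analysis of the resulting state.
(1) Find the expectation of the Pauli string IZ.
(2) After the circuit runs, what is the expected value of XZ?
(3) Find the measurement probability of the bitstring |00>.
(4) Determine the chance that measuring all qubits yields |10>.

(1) The expectation value of IZ is 1.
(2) The observable XZ averages to 1.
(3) A full measurement returns |00> with probability 1/2.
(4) Outcome |10> occurs with probability 1/2.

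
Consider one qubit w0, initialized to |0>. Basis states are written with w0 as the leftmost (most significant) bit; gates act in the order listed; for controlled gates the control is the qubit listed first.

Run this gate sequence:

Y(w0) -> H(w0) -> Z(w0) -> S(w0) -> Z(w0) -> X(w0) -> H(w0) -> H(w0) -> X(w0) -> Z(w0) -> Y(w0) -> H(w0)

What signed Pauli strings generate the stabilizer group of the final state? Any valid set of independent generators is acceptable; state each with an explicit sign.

The final state is stabilized by the group generated by -Y; other independent generating sets are equally valid. Key observation: steps 6-9 multiply out to the identity, so the circuit reduces to the remaining gates.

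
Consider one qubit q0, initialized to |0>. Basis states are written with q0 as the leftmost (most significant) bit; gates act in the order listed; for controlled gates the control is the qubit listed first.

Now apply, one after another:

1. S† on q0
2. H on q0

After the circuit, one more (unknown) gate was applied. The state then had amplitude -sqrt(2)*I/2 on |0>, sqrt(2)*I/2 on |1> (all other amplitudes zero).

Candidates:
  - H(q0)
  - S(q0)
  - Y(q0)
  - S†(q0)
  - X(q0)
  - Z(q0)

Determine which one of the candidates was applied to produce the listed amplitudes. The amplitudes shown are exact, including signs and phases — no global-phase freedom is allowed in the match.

It was Y(q0) that produced the state shown.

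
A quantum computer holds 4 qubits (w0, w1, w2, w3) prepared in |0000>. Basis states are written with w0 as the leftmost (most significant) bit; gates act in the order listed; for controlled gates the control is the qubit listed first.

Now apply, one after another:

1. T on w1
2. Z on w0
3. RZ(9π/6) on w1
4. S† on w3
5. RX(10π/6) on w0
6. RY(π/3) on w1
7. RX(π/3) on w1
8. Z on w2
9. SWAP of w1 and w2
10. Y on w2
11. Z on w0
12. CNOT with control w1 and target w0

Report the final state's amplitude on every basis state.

The final amplitudes are 3*(-1 - I)*exp(I*pi/4)/8 on |0000>, sqrt(3)*(1 + 3*I)*exp(I*pi/4)/8 on |0010>, -sqrt(6)/8 on |1000>, (3 - I)*exp(I*pi/4)/8 on |1010>, and 0 on every other basis state.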